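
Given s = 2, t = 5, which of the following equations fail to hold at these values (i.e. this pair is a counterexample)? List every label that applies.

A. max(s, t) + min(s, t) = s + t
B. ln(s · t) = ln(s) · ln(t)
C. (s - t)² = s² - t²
Evaluating each claim at the given values:
A. LHS = 7, RHS = 7 → holds here (LHS = RHS)
B. LHS = ln(10) ≈ 2.303, RHS = ln(2)·ln(5) ≈ 1.116 → fails here (LHS ≠ RHS)
C. LHS = 9, RHS = -21 → fails here (LHS ≠ RHS)

Answer: B, C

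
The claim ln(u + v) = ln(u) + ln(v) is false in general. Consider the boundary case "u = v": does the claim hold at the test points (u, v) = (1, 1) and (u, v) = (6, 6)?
At (1, 1): LHS = ln(2) ≈ 0.6931 ≠ RHS = 0
At (6, 6): LHS = ln(12) ≈ 2.485 ≠ RHS = 2·ln(6) ≈ 3.584

Answer: No, fails at both test points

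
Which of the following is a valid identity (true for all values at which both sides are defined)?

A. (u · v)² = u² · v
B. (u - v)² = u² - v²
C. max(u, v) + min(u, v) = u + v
C

A: fails at (1, 3) — LHS = 9, RHS = 3.
B: fails at (3, 4) — LHS = 1, RHS = -7.
C: holds — e.g. at (2, 7), both sides equal 9.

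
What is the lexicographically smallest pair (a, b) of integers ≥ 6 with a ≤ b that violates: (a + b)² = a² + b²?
(a, b) = (6, 6)

Substituting (6, 6) into the claim:
LHS = (6 + 6)² = 144
RHS = 6² + 6² = 72

Since LHS ≠ RHS, this pair disproves the claim, and no lexicographically smaller pair (a ≤ b, integers ≥ 6) does.

For instance (6, 12) is also a counterexample (LHS = 324, RHS = 180), but it's lexicographically larger.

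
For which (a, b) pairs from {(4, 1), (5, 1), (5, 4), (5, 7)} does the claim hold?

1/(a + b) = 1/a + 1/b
None

Testing each pair:
(4, 1): LHS = 1/5, RHS = 5/4 → fails
(5, 1): LHS = 1/6, RHS = 6/5 → fails
(5, 4): LHS = 1/9, RHS = 9/20 → fails
(5, 7): LHS = 1/12, RHS = 12/35 → fails

No pair satisfies the claim.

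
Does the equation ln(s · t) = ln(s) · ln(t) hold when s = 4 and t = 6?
Fails

Substituting s = 4, t = 6:

LHS = ln(4 · 6) = ln(24) ≈ 3.178
RHS = ln(4) · ln(6) ≈ 2.484

LHS ≠ RHS, so the equation does not hold at this point.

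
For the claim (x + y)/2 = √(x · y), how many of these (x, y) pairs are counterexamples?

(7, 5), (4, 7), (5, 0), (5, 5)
3

Testing each pair:
(7, 5): LHS = 6, RHS = √(35) ≈ 5.916 → counterexample
(4, 7): LHS = 11/2, RHS = 2·√(7) ≈ 5.292 → counterexample
(5, 0): LHS = 5/2, RHS = 0 → counterexample
(5, 5): LHS = 5, RHS = 5 → satisfies claim

That makes 3 counterexamples.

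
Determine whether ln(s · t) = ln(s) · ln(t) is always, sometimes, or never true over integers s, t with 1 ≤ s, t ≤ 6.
Sometimes true

It holds at (s, t) = (1, 1) (both sides equal 0), but fails at (s, t) = (5, 1) (LHS = ln(5) ≈ 1.609, RHS = 0).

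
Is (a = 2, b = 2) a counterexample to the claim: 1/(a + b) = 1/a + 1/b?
Yes

Substituting a = 2, b = 2:
LHS = 1/(2 + 2) = 1/4
RHS = 1/2 + 1/2 = 1

Since LHS ≠ RHS, this pair disproves the claim.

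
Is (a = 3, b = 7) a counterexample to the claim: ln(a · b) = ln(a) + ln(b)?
Substituting a = 3, b = 7:
LHS = ln(3 · 7) = ln(21) ≈ 3.045
RHS = ln(3) + ln(7) ≈ 3.045

The sides agree, so this pair does not disprove the claim.

Answer: No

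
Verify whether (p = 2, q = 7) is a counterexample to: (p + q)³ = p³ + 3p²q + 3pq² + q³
No

Substituting p = 2, q = 7:
LHS = (2 + 7)³ = 729
RHS = 2³ + 3·2²·7 + 3·2·7² + 7³ = 729

The sides agree, so this pair does not disprove the claim.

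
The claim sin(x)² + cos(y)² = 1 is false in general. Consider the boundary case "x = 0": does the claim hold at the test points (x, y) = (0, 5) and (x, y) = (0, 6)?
At (0, 5): LHS = cos(5)² ≈ 0.08046 ≠ RHS = 1
At (0, 6): LHS = cos(6)² ≈ 0.9219 ≠ RHS = 1

Answer: No, fails at both test points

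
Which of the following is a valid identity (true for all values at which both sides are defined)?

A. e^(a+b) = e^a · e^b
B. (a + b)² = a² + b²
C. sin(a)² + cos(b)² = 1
A: holds — e.g. at (4, 5), both sides equal e^9 ≈ 8103.
B: fails at (1, 4) — LHS = 25, RHS = 17.
C: fails at (4, 6) — LHS = sin(4)² + cos(6)² ≈ 1.495, RHS = 1.

Answer: A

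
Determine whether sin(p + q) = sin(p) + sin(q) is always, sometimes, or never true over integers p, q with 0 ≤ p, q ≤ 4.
It holds at (p, q) = (0, 0) (both sides equal 0), but fails at (p, q) = (1, 3) (LHS = sin(4) ≈ -0.7568, RHS = sin(3) + sin(1) ≈ 0.9826).

Answer: Sometimes true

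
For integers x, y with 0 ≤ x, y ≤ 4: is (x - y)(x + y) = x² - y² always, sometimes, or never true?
The identity holds for every pair in the range. For instance at (x, y) = (2, 4): both sides equal -12.

Answer: Always true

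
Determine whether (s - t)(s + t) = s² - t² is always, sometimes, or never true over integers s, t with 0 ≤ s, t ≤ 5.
The identity holds for every pair in the range. For instance at (s, t) = (4, 4): both sides equal 0.

Answer: Always true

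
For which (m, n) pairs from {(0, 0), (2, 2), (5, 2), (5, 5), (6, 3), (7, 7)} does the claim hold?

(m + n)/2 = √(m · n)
Testing each pair:
(0, 0): LHS = 0, RHS = 0 → holds
(2, 2): LHS = 2, RHS = 2 → holds
(5, 2): LHS = 7/2, RHS = √(10) ≈ 3.162 → fails
(5, 5): LHS = 5, RHS = 5 → holds
(6, 3): LHS = 9/2, RHS = 3·√(2) ≈ 4.243 → fails
(7, 7): LHS = 7, RHS = 7 → holds

4 of 6 pairs satisfy the claim.

Answer: (0, 0), (2, 2), (5, 5), (7, 7)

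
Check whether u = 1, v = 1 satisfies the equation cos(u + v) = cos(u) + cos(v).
Fails

Substituting u = 1, v = 1:

LHS = cos(1 + 1) = cos(2) ≈ -0.4161
RHS = cos(1) + cos(1) = 2·cos(1) ≈ 1.081

LHS ≠ RHS, so the equation does not hold at this point.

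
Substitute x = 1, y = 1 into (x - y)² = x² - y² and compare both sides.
LHS = (1 - 1)² = 0
RHS = 1² - 1² = 0

LHS = RHS: the two sides agree.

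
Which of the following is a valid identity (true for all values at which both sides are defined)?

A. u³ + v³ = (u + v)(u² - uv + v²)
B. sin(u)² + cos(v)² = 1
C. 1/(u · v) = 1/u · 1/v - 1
A: holds — e.g. at (0, 1), both sides equal 1.
B: fails at (1, 5) — LHS = cos(5)² + sin(1)² ≈ 0.7885, RHS = 1.
C: fails at (6, 7) — LHS = 1/42, RHS = -41/42.

Answer: A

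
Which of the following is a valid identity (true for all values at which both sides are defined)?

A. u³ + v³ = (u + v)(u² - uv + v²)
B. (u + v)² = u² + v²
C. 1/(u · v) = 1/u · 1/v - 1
A

A: holds — e.g. at (0, 1), both sides equal 1.
B: fails at (4, 6) — LHS = 100, RHS = 52.
C: fails at (1, 3) — LHS = 1/3, RHS = -2/3.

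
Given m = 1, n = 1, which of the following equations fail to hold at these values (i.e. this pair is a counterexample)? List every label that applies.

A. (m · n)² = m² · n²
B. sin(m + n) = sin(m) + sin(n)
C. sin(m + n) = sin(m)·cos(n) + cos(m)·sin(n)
B

Evaluating each claim at the given values:
A. LHS = 1, RHS = 1 → holds here (LHS = RHS)
B. LHS = sin(2) ≈ 0.9093, RHS = 2·sin(1) ≈ 1.683 → fails here (LHS ≠ RHS)
C. LHS = sin(2) ≈ 0.9093, RHS = 2·sin(1)·cos(1) ≈ 0.9093 → holds here (LHS = RHS)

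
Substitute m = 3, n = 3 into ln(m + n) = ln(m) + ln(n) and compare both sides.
LHS = ln(3 + 3) = ln(6) ≈ 1.792
RHS = ln(3) + ln(3) = 2·ln(3) ≈ 2.197

LHS ≠ RHS (they differ by about 0.4055), so the equation does not hold here.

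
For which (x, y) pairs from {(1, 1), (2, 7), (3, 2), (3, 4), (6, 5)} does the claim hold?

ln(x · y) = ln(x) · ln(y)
Testing each pair:
(1, 1): LHS = 0, RHS = 0 → holds
(2, 7): LHS = ln(14) ≈ 2.639, RHS = ln(2)·ln(7) ≈ 1.349 → fails
(3, 2): LHS = ln(6) ≈ 1.792, RHS = ln(2)·ln(3) ≈ 0.7615 → fails
(3, 4): LHS = ln(12) ≈ 2.485, RHS = ln(3)·ln(4) ≈ 1.523 → fails
(6, 5): LHS = ln(30) ≈ 3.401, RHS = ln(5)·ln(6) ≈ 2.884 → fails

1 of 5 pairs satisfies the claim.

Answer: (1, 1)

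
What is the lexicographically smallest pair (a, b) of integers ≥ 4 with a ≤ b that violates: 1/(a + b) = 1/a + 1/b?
Substituting (4, 4) into the claim:
LHS = 1/(4 + 4) = 1/8
RHS = 1/4 + 1/4 = 1/2

Since LHS ≠ RHS, this pair disproves the claim, and no lexicographically smaller pair (a ≤ b, integers ≥ 4) does.

For instance (4, 6) is also a counterexample (LHS = 1/10, RHS = 5/12), but it's lexicographically larger.

Answer: (a, b) = (4, 4)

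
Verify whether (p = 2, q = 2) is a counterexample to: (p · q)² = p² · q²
Substituting p = 2, q = 2:
LHS = (2 · 2)² = 16
RHS = 2² · 2² = 16

The sides agree, so this pair does not disprove the claim.

Answer: No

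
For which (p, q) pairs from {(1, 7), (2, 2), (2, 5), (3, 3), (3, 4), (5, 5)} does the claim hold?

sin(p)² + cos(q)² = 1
Testing each pair:
(1, 7): LHS = cos(7)² + sin(1)² ≈ 1.276, RHS = 1 → fails
(2, 2): LHS = cos(2)² + sin(2)² = 1, RHS = 1 → holds
(2, 5): LHS = cos(5)² + sin(2)² ≈ 0.9073, RHS = 1 → fails
(3, 3): LHS = sin(3)² + cos(3)² = 1, RHS = 1 → holds
(3, 4): LHS = sin(3)² + cos(4)² ≈ 0.4472, RHS = 1 → fails
(5, 5): LHS = cos(5)² + sin(5)² = 1, RHS = 1 → holds

3 of 6 pairs satisfy the claim.

Answer: (2, 2), (3, 3), (5, 5)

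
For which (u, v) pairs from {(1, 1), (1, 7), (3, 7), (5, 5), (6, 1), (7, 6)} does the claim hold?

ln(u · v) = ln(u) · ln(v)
(1, 1)

Testing each pair:
(1, 1): LHS = 0, RHS = 0 → holds
(1, 7): LHS = ln(7) ≈ 1.946, RHS = 0 → fails
(3, 7): LHS = ln(21) ≈ 3.045, RHS = ln(3)·ln(7) ≈ 2.138 → fails
(5, 5): LHS = ln(25) ≈ 3.219, RHS = ln(5)² ≈ 2.59 → fails
(6, 1): LHS = ln(6) ≈ 1.792, RHS = 0 → fails
(7, 6): LHS = ln(42) ≈ 3.738, RHS = ln(6)·ln(7) ≈ 3.487 → fails

1 of 6 pairs satisfies the claim.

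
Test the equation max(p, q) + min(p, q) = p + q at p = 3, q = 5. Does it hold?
Holds

Substituting p = 3, q = 5:

LHS = max(3, 5) + min(3, 5) = 8
RHS = 3 + 5 = 8

LHS = RHS, so the equation holds at this point.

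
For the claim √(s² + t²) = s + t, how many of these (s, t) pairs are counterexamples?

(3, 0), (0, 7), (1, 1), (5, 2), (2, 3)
Testing each pair:
(3, 0): LHS = 3, RHS = 3 → satisfies claim
(0, 7): LHS = 7, RHS = 7 → satisfies claim
(1, 1): LHS = √(2) ≈ 1.414, RHS = 2 → counterexample
(5, 2): LHS = √(29) ≈ 5.385, RHS = 7 → counterexample
(2, 3): LHS = √(13) ≈ 3.606, RHS = 5 → counterexample

That makes 3 counterexamples.

Answer: 3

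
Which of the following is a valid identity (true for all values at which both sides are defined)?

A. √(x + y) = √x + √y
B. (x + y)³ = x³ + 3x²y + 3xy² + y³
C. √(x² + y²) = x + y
A: fails at (2, 7) — LHS = 3, RHS = √(2) + √(7) ≈ 4.06.
B: holds — e.g. at (1, 4), both sides equal 125.
C: fails at (2, 7) — LHS = √(53) ≈ 7.28, RHS = 9.

Answer: B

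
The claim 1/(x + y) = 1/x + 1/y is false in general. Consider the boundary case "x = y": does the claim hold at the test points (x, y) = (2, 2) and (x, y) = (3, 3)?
No, fails at both test points

At (2, 2): LHS = 1/4 ≠ RHS = 1
At (3, 3): LHS = 1/6 ≠ RHS = 2/3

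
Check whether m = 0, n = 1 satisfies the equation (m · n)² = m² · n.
Substituting m = 0, n = 1:

LHS = (0 · 1)² = 0
RHS = 0² · 1 = 0

LHS = RHS, so the equation holds at this point.

Answer: Holds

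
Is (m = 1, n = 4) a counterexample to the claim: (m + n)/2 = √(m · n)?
Yes

Substituting m = 1, n = 4:
LHS = (1 + 4)/2 = 5/2
RHS = √(1 · 4) = 2

Since LHS ≠ RHS, this pair disproves the claim.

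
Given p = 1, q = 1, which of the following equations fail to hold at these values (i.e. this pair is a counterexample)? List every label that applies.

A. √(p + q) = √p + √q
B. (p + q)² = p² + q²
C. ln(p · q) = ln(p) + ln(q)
A, B

Evaluating each claim at the given values:
A. LHS = √(2) ≈ 1.414, RHS = 2 → fails here (LHS ≠ RHS)
B. LHS = 4, RHS = 2 → fails here (LHS ≠ RHS)
C. LHS = 0, RHS = 0 → holds here (LHS = RHS)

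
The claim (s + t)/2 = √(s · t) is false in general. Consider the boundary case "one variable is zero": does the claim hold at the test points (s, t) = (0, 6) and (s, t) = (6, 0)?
No, fails at both test points

At (0, 6): LHS = 3 ≠ RHS = 0
At (6, 0): LHS = 3 ≠ RHS = 0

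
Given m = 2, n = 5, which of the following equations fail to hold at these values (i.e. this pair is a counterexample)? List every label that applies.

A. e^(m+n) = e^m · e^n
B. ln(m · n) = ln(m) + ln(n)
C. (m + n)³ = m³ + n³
Evaluating each claim at the given values:
A. LHS = e^7 ≈ 1097, RHS = e^7 ≈ 1097 → holds here (LHS = RHS)
B. LHS = ln(10) ≈ 2.303, RHS = ln(2) + ln(5) ≈ 2.303 → holds here (LHS = RHS)
C. LHS = 343, RHS = 133 → fails here (LHS ≠ RHS)

Answer: C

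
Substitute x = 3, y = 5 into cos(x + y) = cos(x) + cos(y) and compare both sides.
LHS = cos(3 + 5) = cos(8) ≈ -0.1455
RHS = cos(3) + cos(5) ≈ -0.7063

LHS ≠ RHS (they differ by about 0.5608), so the equation does not hold here.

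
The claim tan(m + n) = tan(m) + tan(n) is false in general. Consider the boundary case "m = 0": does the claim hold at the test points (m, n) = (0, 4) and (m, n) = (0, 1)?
At (0, 4): LHS = tan(4) ≈ 1.158, RHS = tan(4) ≈ 1.158 → equal
At (0, 1): LHS = tan(1) ≈ 1.557, RHS = tan(1) ≈ 1.557 → equal

So the claim does hold at both of these boundary points, even though it is not an identity.

Answer: Yes, holds at both test points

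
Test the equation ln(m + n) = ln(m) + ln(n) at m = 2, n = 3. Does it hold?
Fails

Substituting m = 2, n = 3:

LHS = ln(2 + 3) = ln(5) ≈ 1.609
RHS = ln(2) + ln(3) ≈ 1.792

LHS ≠ RHS, so the equation does not hold at this point.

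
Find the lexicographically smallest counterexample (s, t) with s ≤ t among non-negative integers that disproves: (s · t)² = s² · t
At (0, 6): both sides equal 0, so it holds there.

Substituting (1, 2) into the claim:
LHS = (1 · 2)² = 4
RHS = 1² · 2 = 2

Since LHS ≠ RHS, this pair disproves the claim, and no lexicographically smaller pair (s ≤ t, non-negative integers) does.

For instance (1, 4) is also a counterexample (LHS = 16, RHS = 4), but it's lexicographically larger.

Answer: (s, t) = (1, 2)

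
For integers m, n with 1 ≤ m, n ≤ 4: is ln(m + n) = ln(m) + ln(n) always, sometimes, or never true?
It holds at (m, n) = (2, 2) (both sides equal ln(4) ≈ 1.386), but fails at (m, n) = (2, 4) (LHS = ln(6) ≈ 1.792, RHS = ln(2) + ln(4) ≈ 2.079).

Answer: Sometimes true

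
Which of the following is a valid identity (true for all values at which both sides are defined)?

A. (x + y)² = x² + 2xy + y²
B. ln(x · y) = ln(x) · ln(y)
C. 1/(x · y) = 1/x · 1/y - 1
A: holds — e.g. at (1, 1), both sides equal 4.
B: fails at (3, 4) — LHS = ln(12) ≈ 2.485, RHS = ln(3)·ln(4) ≈ 1.523.
C: fails at (3, 5) — LHS = 1/15, RHS = -14/15.

Answer: A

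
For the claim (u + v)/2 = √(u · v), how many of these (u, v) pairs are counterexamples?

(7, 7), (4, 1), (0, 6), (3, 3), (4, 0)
3

Testing each pair:
(7, 7): LHS = 7, RHS = 7 → satisfies claim
(4, 1): LHS = 5/2, RHS = 2 → counterexample
(0, 6): LHS = 3, RHS = 0 → counterexample
(3, 3): LHS = 3, RHS = 3 → satisfies claim
(4, 0): LHS = 2, RHS = 0 → counterexample

That makes 3 counterexamples.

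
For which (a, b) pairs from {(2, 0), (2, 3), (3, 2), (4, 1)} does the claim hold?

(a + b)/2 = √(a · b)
None

Testing each pair:
(2, 0): LHS = 1, RHS = 0 → fails
(2, 3): LHS = 5/2, RHS = √(6) ≈ 2.449 → fails
(3, 2): LHS = 5/2, RHS = √(6) ≈ 2.449 → fails
(4, 1): LHS = 5/2, RHS = 2 → fails

No pair satisfies the claim.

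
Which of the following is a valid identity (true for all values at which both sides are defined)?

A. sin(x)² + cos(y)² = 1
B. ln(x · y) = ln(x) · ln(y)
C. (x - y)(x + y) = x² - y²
A: fails at (5, 8) — LHS = cos(8)² + sin(5)² ≈ 0.9407, RHS = 1.
B: fails at (2, 4) — LHS = ln(8) ≈ 2.079, RHS = ln(2)·ln(4) ≈ 0.9609.
C: holds — e.g. at (4, 4), both sides equal 0.

Answer: C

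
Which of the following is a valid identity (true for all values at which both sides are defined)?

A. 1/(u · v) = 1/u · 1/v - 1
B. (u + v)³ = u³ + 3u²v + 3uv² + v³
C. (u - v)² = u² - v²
B

A: fails at (3, 5) — LHS = 1/15, RHS = -14/15.
B: holds — e.g. at (1, 4), both sides equal 125.
C: fails at (2, 4) — LHS = 4, RHS = -12.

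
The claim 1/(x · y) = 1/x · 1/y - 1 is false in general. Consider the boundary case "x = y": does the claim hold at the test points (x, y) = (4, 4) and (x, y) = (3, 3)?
At (4, 4): LHS = 1/16 ≠ RHS = -15/16
At (3, 3): LHS = 1/9 ≠ RHS = -8/9

Answer: No, fails at both test points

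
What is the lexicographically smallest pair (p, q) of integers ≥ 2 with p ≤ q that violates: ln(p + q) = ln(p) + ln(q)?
At (2, 2): both sides equal ln(4) ≈ 1.386, so it holds there.

Substituting (2, 3) into the claim:
LHS = ln(2 + 3) = ln(5) ≈ 1.609
RHS = ln(2) + ln(3) ≈ 1.792

Since LHS ≠ RHS, this pair disproves the claim, and no lexicographically smaller pair (p ≤ q, integers ≥ 2) does.

For instance (3, 4) is also a counterexample (LHS = ln(7) ≈ 1.946, RHS = ln(3) + ln(4) ≈ 2.485), but it's lexicographically larger.

Answer: (p, q) = (2, 3)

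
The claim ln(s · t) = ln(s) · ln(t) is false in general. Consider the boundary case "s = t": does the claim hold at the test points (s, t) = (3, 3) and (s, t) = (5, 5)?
No, fails at both test points

At (3, 3): LHS = ln(9) ≈ 2.197 ≠ RHS = ln(3)² ≈ 1.207
At (5, 5): LHS = ln(25) ≈ 3.219 ≠ RHS = ln(5)² ≈ 2.59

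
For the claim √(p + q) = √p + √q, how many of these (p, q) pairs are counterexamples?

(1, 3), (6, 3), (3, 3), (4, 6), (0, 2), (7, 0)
Testing each pair:
(1, 3): LHS = 2, RHS = 1 + √(3) ≈ 2.732 → counterexample
(6, 3): LHS = 3, RHS = √(3) + √(6) ≈ 4.182 → counterexample
(3, 3): LHS = √(6) ≈ 2.449, RHS = 2·√(3) ≈ 3.464 → counterexample
(4, 6): LHS = √(10) ≈ 3.162, RHS = 2 + √(6) ≈ 4.449 → counterexample
(0, 2): LHS = √(2) ≈ 1.414, RHS = √(2) ≈ 1.414 → satisfies claim
(7, 0): LHS = √(7) ≈ 2.646, RHS = √(7) ≈ 2.646 → satisfies claim

That makes 4 counterexamples.

Answer: 4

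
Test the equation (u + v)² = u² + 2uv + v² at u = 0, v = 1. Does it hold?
Substituting u = 0, v = 1:

LHS = (0 + 1)² = 1
RHS = 0² + 2·0·1 + 1² = 1

LHS = RHS, so the equation holds at this point.

Answer: Holds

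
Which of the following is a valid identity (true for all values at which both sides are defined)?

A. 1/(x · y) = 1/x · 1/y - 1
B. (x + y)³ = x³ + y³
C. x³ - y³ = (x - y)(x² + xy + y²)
A: fails at (3, 3) — LHS = 1/9, RHS = -8/9.
B: fails at (5, 8) — LHS = 2197, RHS = 637.
C: holds — e.g. at (5, 8), both sides equal -387.

Answer: C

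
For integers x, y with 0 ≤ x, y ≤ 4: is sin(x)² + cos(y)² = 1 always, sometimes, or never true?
Sometimes true

It holds at (x, y) = (0, 0) (both sides equal 1), but fails at (x, y) = (4, 1) (LHS = cos(1)² + sin(4)² ≈ 0.8647, RHS = 1).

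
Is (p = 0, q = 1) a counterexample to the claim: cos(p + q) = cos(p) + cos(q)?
Substituting p = 0, q = 1:
LHS = cos(0 + 1) = cos(1) ≈ 0.5403
RHS = cos(0) + cos(1) = cos(1) + 1 ≈ 1.54

Since LHS ≠ RHS, this pair disproves the claim.

Answer: Yes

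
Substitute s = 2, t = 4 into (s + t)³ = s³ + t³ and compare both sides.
LHS = (2 + 4)³ = 216
RHS = 2³ + 4³ = 72

LHS ≠ RHS, so the equation does not hold here.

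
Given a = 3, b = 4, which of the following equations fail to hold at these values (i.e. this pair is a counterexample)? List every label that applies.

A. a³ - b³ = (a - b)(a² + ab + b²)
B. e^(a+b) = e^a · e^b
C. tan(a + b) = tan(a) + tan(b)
Evaluating each claim at the given values:
A. LHS = -37, RHS = -37 → holds here (LHS = RHS)
B. LHS = e^7 ≈ 1097, RHS = e^7 ≈ 1097 → holds here (LHS = RHS)
C. LHS = tan(7) ≈ 0.8714, RHS = tan(3) + tan(4) ≈ 1.015 → fails here (LHS ≠ RHS)

Answer: C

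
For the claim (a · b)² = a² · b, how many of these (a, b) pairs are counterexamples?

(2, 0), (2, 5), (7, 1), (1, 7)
Testing each pair:
(2, 0): LHS = 0, RHS = 0 → satisfies claim
(2, 5): LHS = 100, RHS = 20 → counterexample
(7, 1): LHS = 49, RHS = 49 → satisfies claim
(1, 7): LHS = 49, RHS = 7 → counterexample

That makes 2 counterexamples.

Answer: 2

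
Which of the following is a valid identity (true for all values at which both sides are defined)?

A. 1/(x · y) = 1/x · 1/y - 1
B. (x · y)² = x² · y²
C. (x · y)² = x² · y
A: fails at (3, 5) — LHS = 1/15, RHS = -14/15.
B: holds — e.g. at (3, 7), both sides equal 441.
C: fails at (5, 5) — LHS = 625, RHS = 125.

Answer: B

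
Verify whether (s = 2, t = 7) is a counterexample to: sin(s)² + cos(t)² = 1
Substituting s = 2, t = 7:
LHS = sin(2)² + cos(7)² ≈ 1.395
RHS = 1

Since LHS ≠ RHS, this pair disproves the claim.

Answer: Yes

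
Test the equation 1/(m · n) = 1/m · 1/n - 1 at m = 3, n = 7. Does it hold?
Substituting m = 3, n = 7:

LHS = 1/(3 · 7) = 1/21
RHS = 1/3 · 1/7 - 1 = -20/21

LHS ≠ RHS, so the equation does not hold at this point.

Answer: Fails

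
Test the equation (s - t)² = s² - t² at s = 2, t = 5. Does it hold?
Fails

Substituting s = 2, t = 5:

LHS = (2 - 5)² = 9
RHS = 2² - 5² = -21

LHS ≠ RHS, so the equation does not hold at this point.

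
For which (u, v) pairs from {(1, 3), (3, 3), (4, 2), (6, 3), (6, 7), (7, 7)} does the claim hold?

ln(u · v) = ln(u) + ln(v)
All pairs

Testing each pair:
(1, 3): LHS = ln(3) ≈ 1.099, RHS = ln(3) ≈ 1.099 → holds
(3, 3): LHS = ln(9) ≈ 2.197, RHS = 2·ln(3) ≈ 2.197 → holds
(4, 2): LHS = ln(8) ≈ 2.079, RHS = ln(2) + ln(4) ≈ 2.079 → holds
(6, 3): LHS = ln(18) ≈ 2.89, RHS = ln(3) + ln(6) ≈ 2.89 → holds
(6, 7): LHS = ln(42) ≈ 3.738, RHS = ln(6) + ln(7) ≈ 3.738 → holds
(7, 7): LHS = ln(49) ≈ 3.892, RHS = 2·ln(7) ≈ 3.892 → holds

Every pair satisfies the claim.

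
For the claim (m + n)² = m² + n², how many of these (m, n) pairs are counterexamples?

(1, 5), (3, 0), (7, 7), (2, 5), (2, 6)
4

Testing each pair:
(1, 5): LHS = 36, RHS = 26 → counterexample
(3, 0): LHS = 9, RHS = 9 → satisfies claim
(7, 7): LHS = 196, RHS = 98 → counterexample
(2, 5): LHS = 49, RHS = 29 → counterexample
(2, 6): LHS = 64, RHS = 40 → counterexample

That makes 4 counterexamples.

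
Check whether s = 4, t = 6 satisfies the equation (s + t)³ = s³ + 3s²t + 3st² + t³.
Substituting s = 4, t = 6:

LHS = (4 + 6)³ = 1000
RHS = 4³ + 3·4²·6 + 3·4·6² + 6³ = 1000

LHS = RHS, so the equation holds at this point.

Answer: Holds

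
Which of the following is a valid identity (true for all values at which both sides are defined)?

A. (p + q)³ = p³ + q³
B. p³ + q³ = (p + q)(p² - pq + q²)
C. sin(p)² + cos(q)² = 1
B

A: fails at (1, 4) — LHS = 125, RHS = 65.
B: holds — e.g. at (0, 1), both sides equal 1.
C: fails at (4, 6) — LHS = sin(4)² + cos(6)² ≈ 1.495, RHS = 1.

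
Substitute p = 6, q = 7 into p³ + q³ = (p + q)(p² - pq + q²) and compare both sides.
LHS = 6³ + 7³ = 559
RHS = (6 + 7)(6² - 6·7 + 7²) = 559

LHS = RHS: the two sides agree.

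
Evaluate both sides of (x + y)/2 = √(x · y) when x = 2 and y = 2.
LHS = (2 + 2)/2 = 2
RHS = √(2 · 2) = 2

LHS = RHS: the two sides agree.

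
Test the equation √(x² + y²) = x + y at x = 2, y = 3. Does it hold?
Fails

Substituting x = 2, y = 3:

LHS = √(2² + 3²) = √(13) ≈ 3.606
RHS = 2 + 3 = 5

LHS ≠ RHS, so the equation does not hold at this point.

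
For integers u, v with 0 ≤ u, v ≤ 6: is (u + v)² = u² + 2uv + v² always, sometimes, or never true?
Always true

The identity holds for every pair in the range. For instance at (u, v) = (5, 2): both sides equal 49.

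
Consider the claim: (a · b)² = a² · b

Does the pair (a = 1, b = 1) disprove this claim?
Substituting a = 1, b = 1:
LHS = (1 · 1)² = 1
RHS = 1² · 1 = 1

The sides agree, so this pair does not disprove the claim.

Answer: No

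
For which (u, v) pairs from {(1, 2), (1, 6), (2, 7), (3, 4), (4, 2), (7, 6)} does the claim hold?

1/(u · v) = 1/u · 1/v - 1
Testing each pair:
(1, 2): LHS = 1/2, RHS = -1/2 → fails
(1, 6): LHS = 1/6, RHS = -5/6 → fails
(2, 7): LHS = 1/14, RHS = -13/14 → fails
(3, 4): LHS = 1/12, RHS = -11/12 → fails
(4, 2): LHS = 1/8, RHS = -7/8 → fails
(7, 6): LHS = 1/42, RHS = -41/42 → fails

No pair satisfies the claim.

Answer: None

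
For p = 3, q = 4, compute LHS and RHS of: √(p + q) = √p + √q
LHS = √(3 + 4) = √(7) ≈ 2.646
RHS = √3 + √4 = √(3) + 2 ≈ 3.732

LHS ≠ RHS (they differ by about 1.086), so the equation does not hold here.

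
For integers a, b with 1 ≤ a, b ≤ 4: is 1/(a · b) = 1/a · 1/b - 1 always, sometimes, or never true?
Never true

The claim fails for every pair in the range. For instance at (a, b) = (2, 4): LHS = 1/8, RHS = -7/8.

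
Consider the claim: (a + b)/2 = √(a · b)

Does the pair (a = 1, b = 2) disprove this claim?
Yes

Substituting a = 1, b = 2:
LHS = (1 + 2)/2 = 3/2
RHS = √(1 · 2) = √(2) ≈ 1.414

Since LHS ≠ RHS, this pair disproves the claim.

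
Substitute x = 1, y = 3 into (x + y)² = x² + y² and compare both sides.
LHS = (1 + 3)² = 16
RHS = 1² + 3² = 10

LHS ≠ RHS, so the equation does not hold here.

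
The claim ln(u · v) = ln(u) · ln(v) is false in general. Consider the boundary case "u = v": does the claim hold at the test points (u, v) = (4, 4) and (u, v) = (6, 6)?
At (4, 4): LHS = ln(16) ≈ 2.773 ≠ RHS = ln(4)² ≈ 1.922
At (6, 6): LHS = ln(36) ≈ 3.584 ≠ RHS = ln(6)² ≈ 3.21

Answer: No, fails at both test points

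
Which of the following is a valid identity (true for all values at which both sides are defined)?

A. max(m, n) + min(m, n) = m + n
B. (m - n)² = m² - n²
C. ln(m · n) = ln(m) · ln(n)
A

A: holds — e.g. at (1, 3), both sides equal 4.
B: fails at (0, 1) — LHS = 1, RHS = -1.
C: fails at (2, 7) — LHS = ln(14) ≈ 2.639, RHS = ln(2)·ln(7) ≈ 1.349.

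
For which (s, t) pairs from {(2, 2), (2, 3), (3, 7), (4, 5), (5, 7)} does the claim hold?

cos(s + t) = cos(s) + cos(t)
None

Testing each pair:
(2, 2): LHS = cos(4) ≈ -0.6536, RHS = 2·cos(2) ≈ -0.8323 → fails
(2, 3): LHS = cos(5) ≈ 0.2837, RHS = cos(3) + cos(2) ≈ -1.406 → fails
(3, 7): LHS = cos(10) ≈ -0.8391, RHS = cos(3) + cos(7) ≈ -0.2361 → fails
(4, 5): LHS = cos(9) ≈ -0.9111, RHS = cos(4) + cos(5) ≈ -0.37 → fails
(5, 7): LHS = cos(12) ≈ 0.8439, RHS = cos(5) + cos(7) ≈ 1.038 → fails

No pair satisfies the claim.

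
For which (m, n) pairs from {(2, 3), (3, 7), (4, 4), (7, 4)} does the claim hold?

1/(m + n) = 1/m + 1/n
Testing each pair:
(2, 3): LHS = 1/5, RHS = 5/6 → fails
(3, 7): LHS = 1/10, RHS = 10/21 → fails
(4, 4): LHS = 1/8, RHS = 1/2 → fails
(7, 4): LHS = 1/11, RHS = 11/28 → fails

No pair satisfies the claim.

Answer: None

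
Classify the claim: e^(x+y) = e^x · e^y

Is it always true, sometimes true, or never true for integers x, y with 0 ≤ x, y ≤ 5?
Always true

The identity holds for every pair in the range. For instance at (x, y) = (4, 5): both sides equal e^9 ≈ 8103.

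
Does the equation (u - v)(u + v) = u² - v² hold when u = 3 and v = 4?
Holds

Substituting u = 3, v = 4:

LHS = (3 - 4)(3 + 4) = -7
RHS = 3² - 4² = -7

LHS = RHS, so the equation holds at this point.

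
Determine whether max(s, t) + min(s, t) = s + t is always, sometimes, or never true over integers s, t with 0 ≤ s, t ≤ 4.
The identity holds for every pair in the range. For instance at (s, t) = (1, 1): both sides equal 2.

Answer: Always true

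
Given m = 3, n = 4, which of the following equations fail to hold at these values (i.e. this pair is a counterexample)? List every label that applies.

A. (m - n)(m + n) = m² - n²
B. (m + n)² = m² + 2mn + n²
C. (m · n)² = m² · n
C

Evaluating each claim at the given values:
A. LHS = -7, RHS = -7 → holds here (LHS = RHS)
B. LHS = 49, RHS = 49 → holds here (LHS = RHS)
C. LHS = 144, RHS = 36 → fails here (LHS ≠ RHS)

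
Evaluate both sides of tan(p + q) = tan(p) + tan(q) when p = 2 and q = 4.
LHS = tan(2 + 4) = tan(6) ≈ -0.291
RHS = tan(2) + tan(4) ≈ -1.027

LHS ≠ RHS (they differ by about 0.7362), so the equation does not hold here.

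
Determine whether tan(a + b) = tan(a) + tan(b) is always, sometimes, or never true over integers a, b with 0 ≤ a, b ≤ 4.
It holds at (a, b) = (2, 0) (both sides equal tan(2) ≈ -2.185), but fails at (a, b) = (4, 4) (LHS = tan(8) ≈ -6.8, RHS = 2·tan(4) ≈ 2.316).

Answer: Sometimes true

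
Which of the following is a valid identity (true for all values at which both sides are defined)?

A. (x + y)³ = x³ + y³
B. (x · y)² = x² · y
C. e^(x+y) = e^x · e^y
A: fails at (4, 4) — LHS = 512, RHS = 128.
B: fails at (2, 7) — LHS = 196, RHS = 28.
C: holds — e.g. at (3, 5), both sides equal e^8 ≈ 2981.

Answer: C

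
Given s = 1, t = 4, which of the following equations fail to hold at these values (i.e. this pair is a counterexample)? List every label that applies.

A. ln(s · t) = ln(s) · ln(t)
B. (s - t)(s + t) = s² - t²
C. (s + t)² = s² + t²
Evaluating each claim at the given values:
A. LHS = ln(4) ≈ 1.386, RHS = 0 → fails here (LHS ≠ RHS)
B. LHS = -15, RHS = -15 → holds here (LHS = RHS)
C. LHS = 25, RHS = 17 → fails here (LHS ≠ RHS)

Answer: A, C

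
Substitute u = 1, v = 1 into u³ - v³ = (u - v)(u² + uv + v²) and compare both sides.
LHS = 1³ - 1³ = 0
RHS = (1 - 1)(1² + 1·1 + 1²) = 0

LHS = RHS: the two sides agree.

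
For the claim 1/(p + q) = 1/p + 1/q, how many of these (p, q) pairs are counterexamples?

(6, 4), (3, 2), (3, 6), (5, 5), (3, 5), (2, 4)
6

Testing each pair:
(6, 4): LHS = 1/10, RHS = 5/12 → counterexample
(3, 2): LHS = 1/5, RHS = 5/6 → counterexample
(3, 6): LHS = 1/9, RHS = 1/2 → counterexample
(5, 5): LHS = 1/10, RHS = 2/5 → counterexample
(3, 5): LHS = 1/8, RHS = 8/15 → counterexample
(2, 4): LHS = 1/6, RHS = 3/4 → counterexample

That makes 6 counterexamples.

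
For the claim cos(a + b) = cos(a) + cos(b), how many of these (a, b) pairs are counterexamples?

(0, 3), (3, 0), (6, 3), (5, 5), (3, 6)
Testing each pair:
(0, 3): LHS = cos(3) ≈ -0.99, RHS = cos(3) + 1 ≈ 0.01001 → counterexample
(3, 0): LHS = cos(3) ≈ -0.99, RHS = cos(3) + 1 ≈ 0.01001 → counterexample
(6, 3): LHS = cos(9) ≈ -0.9111, RHS = cos(3) + cos(6) ≈ -0.02982 → counterexample
(5, 5): LHS = cos(10) ≈ -0.8391, RHS = 2·cos(5) ≈ 0.5673 → counterexample
(3, 6): LHS = cos(9) ≈ -0.9111, RHS = cos(3) + cos(6) ≈ -0.02982 → counterexample

That makes 5 counterexamples.

Answer: 5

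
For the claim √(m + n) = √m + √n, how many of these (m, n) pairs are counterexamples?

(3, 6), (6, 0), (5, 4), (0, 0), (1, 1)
Testing each pair:
(3, 6): LHS = 3, RHS = √(3) + √(6) ≈ 4.182 → counterexample
(6, 0): LHS = √(6) ≈ 2.449, RHS = √(6) ≈ 2.449 → satisfies claim
(5, 4): LHS = 3, RHS = 2 + √(5) ≈ 4.236 → counterexample
(0, 0): LHS = 0, RHS = 0 → satisfies claim
(1, 1): LHS = √(2) ≈ 1.414, RHS = 2 → counterexample

That makes 3 counterexamples.

Answer: 3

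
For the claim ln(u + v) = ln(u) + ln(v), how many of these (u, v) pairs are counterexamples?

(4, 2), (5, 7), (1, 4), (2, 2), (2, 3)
Testing each pair:
(4, 2): LHS = ln(6) ≈ 1.792, RHS = ln(2) + ln(4) ≈ 2.079 → counterexample
(5, 7): LHS = ln(12) ≈ 2.485, RHS = ln(5) + ln(7) ≈ 3.555 → counterexample
(1, 4): LHS = ln(5) ≈ 1.609, RHS = ln(4) ≈ 1.386 → counterexample
(2, 2): LHS = ln(4) ≈ 1.386, RHS = 2·ln(2) ≈ 1.386 → satisfies claim
(2, 3): LHS = ln(5) ≈ 1.609, RHS = ln(2) + ln(3) ≈ 1.792 → counterexample

That makes 4 counterexamples.

Answer: 4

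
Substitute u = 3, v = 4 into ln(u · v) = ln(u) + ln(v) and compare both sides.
LHS = ln(3 · 4) = ln(12) ≈ 2.485
RHS = ln(3) + ln(4) ≈ 2.485

LHS = RHS: the two sides agree.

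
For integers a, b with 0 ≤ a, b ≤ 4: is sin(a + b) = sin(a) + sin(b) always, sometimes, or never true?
Sometimes true

It holds at (a, b) = (4, 0) (both sides equal sin(4) ≈ -0.7568), but fails at (a, b) = (4, 3) (LHS = sin(7) ≈ 0.657, RHS = sin(4) + sin(3) ≈ -0.6157).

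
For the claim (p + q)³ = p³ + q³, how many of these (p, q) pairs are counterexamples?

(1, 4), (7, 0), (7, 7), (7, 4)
3

Testing each pair:
(1, 4): LHS = 125, RHS = 65 → counterexample
(7, 0): LHS = 343, RHS = 343 → satisfies claim
(7, 7): LHS = 2744, RHS = 686 → counterexample
(7, 4): LHS = 1331, RHS = 407 → counterexample

That makes 3 counterexamples.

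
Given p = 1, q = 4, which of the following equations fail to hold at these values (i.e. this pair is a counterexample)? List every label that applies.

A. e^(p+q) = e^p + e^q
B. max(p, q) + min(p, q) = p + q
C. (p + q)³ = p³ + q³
A, C

Evaluating each claim at the given values:
A. LHS = e^5 ≈ 148.4, RHS = e + e^4 ≈ 57.32 → fails here (LHS ≠ RHS)
B. LHS = 5, RHS = 5 → holds here (LHS = RHS)
C. LHS = 125, RHS = 65 → fails here (LHS ≠ RHS)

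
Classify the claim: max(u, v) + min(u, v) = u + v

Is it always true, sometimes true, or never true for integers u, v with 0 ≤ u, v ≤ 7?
Always true

The identity holds for every pair in the range. For instance at (u, v) = (7, 7): both sides equal 14.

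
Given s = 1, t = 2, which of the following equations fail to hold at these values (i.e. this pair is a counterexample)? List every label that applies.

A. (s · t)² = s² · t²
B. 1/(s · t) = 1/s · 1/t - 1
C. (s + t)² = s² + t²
B, C

Evaluating each claim at the given values:
A. LHS = 4, RHS = 4 → holds here (LHS = RHS)
B. LHS = 1/2, RHS = -1/2 → fails here (LHS ≠ RHS)
C. LHS = 9, RHS = 5 → fails here (LHS ≠ RHS)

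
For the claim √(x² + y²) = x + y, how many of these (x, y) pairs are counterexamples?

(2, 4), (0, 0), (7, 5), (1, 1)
3

Testing each pair:
(2, 4): LHS = 2·√(5) ≈ 4.472, RHS = 6 → counterexample
(0, 0): LHS = 0, RHS = 0 → satisfies claim
(7, 5): LHS = √(74) ≈ 8.602, RHS = 12 → counterexample
(1, 1): LHS = √(2) ≈ 1.414, RHS = 2 → counterexample

That makes 3 counterexamples.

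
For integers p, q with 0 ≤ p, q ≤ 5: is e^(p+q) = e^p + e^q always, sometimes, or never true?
The claim fails for every pair in the range. For instance at (p, q) = (3, 1): LHS = e^4 ≈ 54.6, RHS = e + e^3 ≈ 22.8.

Answer: Never true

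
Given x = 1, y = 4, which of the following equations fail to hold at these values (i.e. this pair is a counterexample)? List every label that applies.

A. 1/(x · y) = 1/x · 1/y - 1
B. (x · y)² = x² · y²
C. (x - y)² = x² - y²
Evaluating each claim at the given values:
A. LHS = 1/4, RHS = -3/4 → fails here (LHS ≠ RHS)
B. LHS = 16, RHS = 16 → holds here (LHS = RHS)
C. LHS = 9, RHS = -15 → fails here (LHS ≠ RHS)

Answer: A, C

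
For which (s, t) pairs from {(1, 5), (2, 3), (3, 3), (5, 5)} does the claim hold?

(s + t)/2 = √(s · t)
(3, 3), (5, 5)

Testing each pair:
(1, 5): LHS = 3, RHS = √(5) ≈ 2.236 → fails
(2, 3): LHS = 5/2, RHS = √(6) ≈ 2.449 → fails
(3, 3): LHS = 3, RHS = 3 → holds
(5, 5): LHS = 5, RHS = 5 → holds

2 of 4 pairs satisfy the claim.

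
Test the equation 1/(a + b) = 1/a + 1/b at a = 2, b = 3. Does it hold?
Fails

Substituting a = 2, b = 3:

LHS = 1/(2 + 3) = 1/5
RHS = 1/2 + 1/3 = 5/6

LHS ≠ RHS, so the equation does not hold at this point.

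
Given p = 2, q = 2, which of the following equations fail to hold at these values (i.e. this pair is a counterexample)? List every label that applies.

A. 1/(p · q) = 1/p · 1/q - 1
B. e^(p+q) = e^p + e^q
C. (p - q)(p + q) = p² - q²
Evaluating each claim at the given values:
A. LHS = 1/4, RHS = -3/4 → fails here (LHS ≠ RHS)
B. LHS = e^4 ≈ 54.6, RHS = 2·e^2 ≈ 14.78 → fails here (LHS ≠ RHS)
C. LHS = 0, RHS = 0 → holds here (LHS = RHS)

Answer: A, B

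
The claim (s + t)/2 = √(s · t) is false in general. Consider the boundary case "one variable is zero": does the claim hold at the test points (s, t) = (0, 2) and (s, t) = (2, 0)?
No, fails at both test points

At (0, 2): LHS = 1 ≠ RHS = 0
At (2, 0): LHS = 1 ≠ RHS = 0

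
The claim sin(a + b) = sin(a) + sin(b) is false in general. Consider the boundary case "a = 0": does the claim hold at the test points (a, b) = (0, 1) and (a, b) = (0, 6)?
Yes, holds at both test points

At (0, 1): LHS = sin(1) ≈ 0.8415, RHS = sin(1) ≈ 0.8415 → equal
At (0, 6): LHS = sin(6) ≈ -0.2794, RHS = sin(6) ≈ -0.2794 → equal

So the claim does hold at both of these boundary points, even though it is not an identity.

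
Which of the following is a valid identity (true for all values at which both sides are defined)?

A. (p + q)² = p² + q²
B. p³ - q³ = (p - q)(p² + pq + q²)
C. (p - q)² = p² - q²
B

A: fails at (3, 7) — LHS = 100, RHS = 58.
B: holds — e.g. at (3, 3), both sides equal 0.
C: fails at (4, 5) — LHS = 1, RHS = -9.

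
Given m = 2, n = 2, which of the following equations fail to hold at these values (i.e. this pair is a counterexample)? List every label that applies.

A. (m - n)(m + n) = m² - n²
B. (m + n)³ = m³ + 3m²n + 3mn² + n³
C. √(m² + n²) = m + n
C

Evaluating each claim at the given values:
A. LHS = 0, RHS = 0 → holds here (LHS = RHS)
B. LHS = 64, RHS = 64 → holds here (LHS = RHS)
C. LHS = 2·√(2) ≈ 2.828, RHS = 4 → fails here (LHS ≠ RHS)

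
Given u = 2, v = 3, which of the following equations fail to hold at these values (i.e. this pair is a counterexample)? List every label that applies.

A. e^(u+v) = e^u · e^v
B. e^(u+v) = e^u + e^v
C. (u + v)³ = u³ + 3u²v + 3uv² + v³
B

Evaluating each claim at the given values:
A. LHS = e^5 ≈ 148.4, RHS = e^5 ≈ 148.4 → holds here (LHS = RHS)
B. LHS = e^5 ≈ 148.4, RHS = e^2 + e^3 ≈ 27.47 → fails here (LHS ≠ RHS)
C. LHS = 125, RHS = 125 → holds here (LHS = RHS)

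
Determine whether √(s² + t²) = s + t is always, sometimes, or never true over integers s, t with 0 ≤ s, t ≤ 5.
It holds at (s, t) = (0, 4) (both sides equal 4), but fails at (s, t) = (4, 2) (LHS = 2·√(5) ≈ 4.472, RHS = 6).

Answer: Sometimes true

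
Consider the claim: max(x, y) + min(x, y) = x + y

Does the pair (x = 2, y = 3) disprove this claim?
Substituting x = 2, y = 3:
LHS = max(2, 3) + min(2, 3) = 5
RHS = 2 + 3 = 5

The sides agree, so this pair does not disprove the claim.

Answer: No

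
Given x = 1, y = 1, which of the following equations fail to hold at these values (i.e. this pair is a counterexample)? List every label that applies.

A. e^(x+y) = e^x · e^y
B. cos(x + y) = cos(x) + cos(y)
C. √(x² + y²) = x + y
B, C

Evaluating each claim at the given values:
A. LHS = e^2 ≈ 7.389, RHS = e^2 ≈ 7.389 → holds here (LHS = RHS)
B. LHS = cos(2) ≈ -0.4161, RHS = 2·cos(1) ≈ 1.081 → fails here (LHS ≠ RHS)
C. LHS = √(2) ≈ 1.414, RHS = 2 → fails here (LHS ≠ RHS)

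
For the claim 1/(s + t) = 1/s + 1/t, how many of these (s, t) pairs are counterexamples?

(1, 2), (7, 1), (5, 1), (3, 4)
Testing each pair:
(1, 2): LHS = 1/3, RHS = 3/2 → counterexample
(7, 1): LHS = 1/8, RHS = 8/7 → counterexample
(5, 1): LHS = 1/6, RHS = 6/5 → counterexample
(3, 4): LHS = 1/7, RHS = 7/12 → counterexample

That makes 4 counterexamples.

Answer: 4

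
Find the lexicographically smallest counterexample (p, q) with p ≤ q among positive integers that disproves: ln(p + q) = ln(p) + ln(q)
(p, q) = (1, 1)

Substituting (1, 1) into the claim:
LHS = ln(1 + 1) = ln(2) ≈ 0.6931
RHS = ln(1) + ln(1) = 0

Since LHS ≠ RHS, this pair disproves the claim, and no lexicographically smaller pair (p ≤ q, positive integers) does.

For instance (4, 8) is also a counterexample (LHS = ln(12) ≈ 2.485, RHS = ln(4) + ln(8) ≈ 3.466), but it's lexicographically larger.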